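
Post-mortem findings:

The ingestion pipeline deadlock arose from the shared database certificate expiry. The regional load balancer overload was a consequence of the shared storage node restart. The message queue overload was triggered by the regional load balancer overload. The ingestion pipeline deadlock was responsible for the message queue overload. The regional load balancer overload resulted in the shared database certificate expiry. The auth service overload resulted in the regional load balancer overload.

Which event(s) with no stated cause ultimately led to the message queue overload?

the auth service overload, the shared storage node restart

Tracing upstream from the message queue overload: the message queue overload ← the regional load balancer overload ← the shared storage node restart.
A separate upstream branch: the message queue overload ← the regional load balancer overload ← the auth service overload.
Each of those chain origins has no stated cause.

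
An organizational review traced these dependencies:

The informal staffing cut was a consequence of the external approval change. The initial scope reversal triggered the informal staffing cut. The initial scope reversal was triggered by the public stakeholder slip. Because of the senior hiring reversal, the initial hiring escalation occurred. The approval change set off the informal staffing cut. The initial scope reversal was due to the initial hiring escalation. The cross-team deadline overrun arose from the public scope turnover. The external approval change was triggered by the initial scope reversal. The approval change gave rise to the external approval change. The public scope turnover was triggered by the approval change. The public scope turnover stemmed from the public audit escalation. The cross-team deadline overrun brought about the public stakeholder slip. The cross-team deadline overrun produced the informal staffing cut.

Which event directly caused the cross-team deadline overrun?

the public scope turnover

Upstream contributors include the approval change, the public audit escalation, but only the public scope turnover feeds directly into the cross-team deadline overrun.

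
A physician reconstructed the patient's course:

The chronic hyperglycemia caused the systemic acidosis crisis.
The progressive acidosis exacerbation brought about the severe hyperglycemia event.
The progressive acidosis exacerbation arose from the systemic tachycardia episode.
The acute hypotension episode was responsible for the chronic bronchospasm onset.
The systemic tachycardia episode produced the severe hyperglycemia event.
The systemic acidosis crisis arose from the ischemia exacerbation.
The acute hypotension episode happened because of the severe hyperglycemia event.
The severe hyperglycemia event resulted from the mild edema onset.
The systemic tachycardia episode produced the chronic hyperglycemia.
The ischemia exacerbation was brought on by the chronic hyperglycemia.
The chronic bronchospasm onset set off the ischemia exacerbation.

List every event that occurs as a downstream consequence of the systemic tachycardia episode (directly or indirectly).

the acute hypotension episode, the chronic bronchospasm onset, the chronic hyperglycemia, the ischemia exacerbation, the progressive acidosis exacerbation, the severe hyperglycemia event, the systemic acidosis crisis

Direct effects: the progressive acidosis exacerbation, the severe hyperglycemia event, the chronic hyperglycemia.
2 steps out: the acute hypotension episode, the ischemia exacerbation, the systemic acidosis crisis.
3 steps out: the chronic bronchospasm onset.
Not reachable from it: the mild edema onset.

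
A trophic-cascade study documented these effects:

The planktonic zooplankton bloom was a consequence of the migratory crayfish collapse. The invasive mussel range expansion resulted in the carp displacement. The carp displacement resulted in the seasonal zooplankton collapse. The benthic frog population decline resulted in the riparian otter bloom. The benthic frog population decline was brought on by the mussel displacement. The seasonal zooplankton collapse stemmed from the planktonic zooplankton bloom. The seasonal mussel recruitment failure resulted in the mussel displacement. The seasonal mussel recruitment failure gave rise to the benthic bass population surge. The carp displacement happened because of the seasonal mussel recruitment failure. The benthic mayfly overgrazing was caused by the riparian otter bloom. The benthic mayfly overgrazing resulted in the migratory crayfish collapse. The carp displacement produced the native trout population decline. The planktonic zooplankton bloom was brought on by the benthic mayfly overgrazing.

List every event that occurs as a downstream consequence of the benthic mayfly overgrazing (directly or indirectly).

Direct effects: the migratory crayfish collapse, the planktonic zooplankton bloom.
2 steps out: the seasonal zooplankton collapse.
Not reachable from it: the seasonal mussel recruitment failure, the invasive mussel range expansion, the benthic bass population surge, the mussel displacement, the benthic frog population decline, the riparian otter bloom, the carp displacement, the native trout population decline.

the migratory crayfish collapse, the planktonic zooplankton bloom, the seasonal zooplankton collapse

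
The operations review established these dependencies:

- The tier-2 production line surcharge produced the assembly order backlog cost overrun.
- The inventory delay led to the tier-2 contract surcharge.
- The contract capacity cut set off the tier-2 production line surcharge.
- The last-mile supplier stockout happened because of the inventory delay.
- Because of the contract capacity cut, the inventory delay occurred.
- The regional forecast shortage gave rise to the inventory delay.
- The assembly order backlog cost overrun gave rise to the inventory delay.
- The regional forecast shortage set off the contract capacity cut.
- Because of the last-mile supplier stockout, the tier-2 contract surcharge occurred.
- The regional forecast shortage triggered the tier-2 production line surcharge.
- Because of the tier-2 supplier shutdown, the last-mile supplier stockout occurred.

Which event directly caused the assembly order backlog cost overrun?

the tier-2 production line surcharge

Upstream contributors include the regional forecast shortage, the contract capacity cut, but only the tier-2 production line surcharge feeds directly into the assembly order backlog cost overrun.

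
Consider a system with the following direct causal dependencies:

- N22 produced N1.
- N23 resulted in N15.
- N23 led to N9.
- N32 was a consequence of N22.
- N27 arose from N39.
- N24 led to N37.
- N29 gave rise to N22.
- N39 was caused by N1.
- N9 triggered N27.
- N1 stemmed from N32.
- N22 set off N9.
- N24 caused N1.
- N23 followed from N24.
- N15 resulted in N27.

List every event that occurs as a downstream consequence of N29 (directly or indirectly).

Direct effects: N22.
2 steps out: N32, N1, N9.
3 steps out: N39, N27.
Not reachable from it: N24, N37, N23, N15.

N1, N22, N27, N32, N39, N9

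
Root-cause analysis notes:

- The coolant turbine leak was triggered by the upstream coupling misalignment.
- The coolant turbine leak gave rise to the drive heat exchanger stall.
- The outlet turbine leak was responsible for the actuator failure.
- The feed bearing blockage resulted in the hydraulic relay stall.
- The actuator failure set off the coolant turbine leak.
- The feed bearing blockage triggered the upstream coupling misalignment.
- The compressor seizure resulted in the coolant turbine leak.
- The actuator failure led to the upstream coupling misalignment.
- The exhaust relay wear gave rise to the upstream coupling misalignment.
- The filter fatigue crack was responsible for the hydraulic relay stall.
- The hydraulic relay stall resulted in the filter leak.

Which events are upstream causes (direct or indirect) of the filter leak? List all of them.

the feed bearing blockage, the filter fatigue crack, the hydraulic relay stall

Immediate cause of the filter leak: the hydraulic relay stall.
Further upstream: the feed bearing blockage, the filter fatigue crack.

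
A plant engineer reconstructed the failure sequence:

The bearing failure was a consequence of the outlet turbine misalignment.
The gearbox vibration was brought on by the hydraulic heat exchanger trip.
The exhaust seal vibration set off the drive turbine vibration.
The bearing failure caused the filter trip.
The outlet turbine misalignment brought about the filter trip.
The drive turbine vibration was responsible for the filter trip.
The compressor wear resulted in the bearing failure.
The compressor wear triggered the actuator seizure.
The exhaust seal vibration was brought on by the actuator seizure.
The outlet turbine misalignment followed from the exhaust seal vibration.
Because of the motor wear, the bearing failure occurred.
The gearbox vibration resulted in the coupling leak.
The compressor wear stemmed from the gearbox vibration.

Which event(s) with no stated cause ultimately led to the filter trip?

Tracing upstream from the filter trip: the filter trip ← the bearing failure ← the compressor wear ← the gearbox vibration ← the hydraulic heat exchanger trip.
A separate upstream branch: the filter trip ← the bearing failure ← the motor wear.
Each of those chain origins has no stated cause.

the hydraulic heat exchanger trip, the motor wear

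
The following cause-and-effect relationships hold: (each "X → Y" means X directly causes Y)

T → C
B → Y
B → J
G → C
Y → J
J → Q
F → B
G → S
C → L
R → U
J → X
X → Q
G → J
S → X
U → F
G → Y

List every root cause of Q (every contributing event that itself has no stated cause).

Tracing upstream from Q: Q ← J ← B ← F ← U ← R.
A separate upstream branch: Q ← J ← G.
Each of those chain origins has no stated cause.

G, R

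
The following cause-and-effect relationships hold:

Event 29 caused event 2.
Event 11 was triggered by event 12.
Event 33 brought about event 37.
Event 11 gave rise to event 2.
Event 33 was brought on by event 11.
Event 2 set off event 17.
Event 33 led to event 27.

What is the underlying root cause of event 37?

event 12

Tracing upstream from event 37: event 37 ← event 33 ← event 11 ← event 12.
Event 12 has no stated cause, so it is the root.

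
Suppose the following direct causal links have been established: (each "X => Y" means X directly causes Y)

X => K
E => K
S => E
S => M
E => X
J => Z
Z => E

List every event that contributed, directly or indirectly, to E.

Immediate causes of E: Z, S.
Further upstream: J.

J, S, Z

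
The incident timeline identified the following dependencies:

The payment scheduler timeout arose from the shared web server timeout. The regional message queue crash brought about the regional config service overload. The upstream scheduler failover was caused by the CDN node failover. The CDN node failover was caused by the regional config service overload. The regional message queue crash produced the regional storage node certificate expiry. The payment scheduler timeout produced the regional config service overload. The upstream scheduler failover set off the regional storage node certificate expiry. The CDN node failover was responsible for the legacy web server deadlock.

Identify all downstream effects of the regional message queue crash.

the CDN node failover, the legacy web server deadlock, the regional config service overload, the regional storage node certificate expiry, the upstream scheduler failover

Direct effects: the regional config service overload, the regional storage node certificate expiry.
2 steps out: the CDN node failover.
3 steps out: the upstream scheduler failover, the legacy web server deadlock.
Not reachable from it: the shared web server timeout, the payment scheduler timeout.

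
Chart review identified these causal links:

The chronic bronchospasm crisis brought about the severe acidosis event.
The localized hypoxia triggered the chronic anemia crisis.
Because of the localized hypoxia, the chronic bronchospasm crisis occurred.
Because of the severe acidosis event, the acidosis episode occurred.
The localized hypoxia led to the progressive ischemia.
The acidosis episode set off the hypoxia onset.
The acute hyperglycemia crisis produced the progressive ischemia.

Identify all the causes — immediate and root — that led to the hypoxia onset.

the acidosis episode, the chronic bronchospasm crisis, the localized hypoxia, the severe acidosis event

Immediate cause of the hypoxia onset: the acidosis episode.
Further upstream: the localized hypoxia, the chronic bronchospasm crisis, the severe acidosis event.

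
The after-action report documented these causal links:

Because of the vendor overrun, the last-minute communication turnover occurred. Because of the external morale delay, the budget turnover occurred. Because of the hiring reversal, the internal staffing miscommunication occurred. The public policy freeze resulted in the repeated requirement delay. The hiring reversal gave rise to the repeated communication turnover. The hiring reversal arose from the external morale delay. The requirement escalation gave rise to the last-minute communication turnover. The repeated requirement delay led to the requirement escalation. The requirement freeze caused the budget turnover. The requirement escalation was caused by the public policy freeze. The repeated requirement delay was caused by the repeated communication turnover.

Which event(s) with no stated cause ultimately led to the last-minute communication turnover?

the external morale delay, the public policy freeze, the vendor overrun

Tracing upstream from the last-minute communication turnover: the last-minute communication turnover ← the requirement escalation ← the repeated requirement delay ← the repeated communication turnover ← the hiring reversal ← the external morale delay.
A separate upstream branch: the last-minute communication turnover ← the vendor overrun.
A separate upstream branch: the last-minute communication turnover ← the requirement escalation ← the public policy freeze.
Each of those chain origins has no stated cause.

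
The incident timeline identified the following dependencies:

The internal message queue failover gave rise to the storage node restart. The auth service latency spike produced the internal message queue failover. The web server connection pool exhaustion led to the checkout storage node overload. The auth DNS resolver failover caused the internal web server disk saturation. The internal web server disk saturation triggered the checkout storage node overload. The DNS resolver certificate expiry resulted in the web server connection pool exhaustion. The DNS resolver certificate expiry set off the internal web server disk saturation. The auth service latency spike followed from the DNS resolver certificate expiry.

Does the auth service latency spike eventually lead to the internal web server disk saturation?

No

The auth service latency spike leads to the internal message queue failover, the storage node restart; the internal web server disk saturation is not among them.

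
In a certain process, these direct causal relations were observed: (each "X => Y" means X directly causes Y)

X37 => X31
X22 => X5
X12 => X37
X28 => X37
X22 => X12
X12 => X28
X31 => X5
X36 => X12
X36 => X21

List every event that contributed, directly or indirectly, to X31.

Immediate cause of X31: X37.
Further upstream: X36, X22, X12, X28.

X12, X22, X28, X36, X37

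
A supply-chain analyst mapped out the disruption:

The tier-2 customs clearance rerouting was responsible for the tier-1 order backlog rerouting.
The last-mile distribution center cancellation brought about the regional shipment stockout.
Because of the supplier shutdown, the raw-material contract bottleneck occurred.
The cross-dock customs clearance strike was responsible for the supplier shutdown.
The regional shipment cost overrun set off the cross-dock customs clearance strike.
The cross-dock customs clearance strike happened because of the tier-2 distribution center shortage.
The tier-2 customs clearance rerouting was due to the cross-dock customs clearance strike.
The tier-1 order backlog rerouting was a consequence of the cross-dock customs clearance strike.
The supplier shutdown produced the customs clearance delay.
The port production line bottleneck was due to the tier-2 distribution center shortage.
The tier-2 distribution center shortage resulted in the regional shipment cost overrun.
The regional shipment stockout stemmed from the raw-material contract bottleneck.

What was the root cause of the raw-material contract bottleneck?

the tier-2 distribution center shortage

Tracing upstream from the raw-material contract bottleneck: the raw-material contract bottleneck ← the supplier shutdown ← the cross-dock customs clearance strike ← the tier-2 distribution center shortage.
The tier-2 distribution center shortage has no stated cause, so it is the root.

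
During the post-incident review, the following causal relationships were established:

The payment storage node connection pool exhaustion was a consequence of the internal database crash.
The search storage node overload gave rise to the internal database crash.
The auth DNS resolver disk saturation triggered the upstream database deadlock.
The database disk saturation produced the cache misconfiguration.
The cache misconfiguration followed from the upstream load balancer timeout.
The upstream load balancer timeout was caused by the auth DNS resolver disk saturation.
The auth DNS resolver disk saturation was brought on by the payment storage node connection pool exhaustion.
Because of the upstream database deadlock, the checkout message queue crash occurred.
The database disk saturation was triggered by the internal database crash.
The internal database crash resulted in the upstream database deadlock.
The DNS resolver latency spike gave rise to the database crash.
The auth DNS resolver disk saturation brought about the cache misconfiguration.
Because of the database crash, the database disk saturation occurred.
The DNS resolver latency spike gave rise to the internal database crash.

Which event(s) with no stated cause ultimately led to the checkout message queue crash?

the DNS resolver latency spike, the search storage node overload

Tracing upstream from the checkout message queue crash: the checkout message queue crash ← the upstream database deadlock ← the internal database crash ← the DNS resolver latency spike.
A separate upstream branch: the checkout message queue crash ← the upstream database deadlock ← the internal database crash ← the search storage node overload.
Each of those chain origins has no stated cause.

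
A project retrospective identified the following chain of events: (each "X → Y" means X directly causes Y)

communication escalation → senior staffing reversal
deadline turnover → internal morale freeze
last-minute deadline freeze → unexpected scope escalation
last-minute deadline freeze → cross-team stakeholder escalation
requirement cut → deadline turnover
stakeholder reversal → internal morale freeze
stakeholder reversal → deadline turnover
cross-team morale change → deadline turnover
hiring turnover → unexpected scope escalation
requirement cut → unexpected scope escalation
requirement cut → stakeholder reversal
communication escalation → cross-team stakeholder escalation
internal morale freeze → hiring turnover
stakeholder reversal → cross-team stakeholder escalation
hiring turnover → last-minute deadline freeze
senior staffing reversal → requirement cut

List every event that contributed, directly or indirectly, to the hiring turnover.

Immediate cause of the hiring turnover: the internal morale freeze.
Further upstream: the communication escalation, the senior staffing reversal, the requirement cut, the stakeholder reversal, the deadline turnover, the cross-team morale change.

the communication escalation, the cross-team morale change, the deadline turnover, the internal morale freeze, the requirement cut, the senior staffing reversal, the stakeholder reversal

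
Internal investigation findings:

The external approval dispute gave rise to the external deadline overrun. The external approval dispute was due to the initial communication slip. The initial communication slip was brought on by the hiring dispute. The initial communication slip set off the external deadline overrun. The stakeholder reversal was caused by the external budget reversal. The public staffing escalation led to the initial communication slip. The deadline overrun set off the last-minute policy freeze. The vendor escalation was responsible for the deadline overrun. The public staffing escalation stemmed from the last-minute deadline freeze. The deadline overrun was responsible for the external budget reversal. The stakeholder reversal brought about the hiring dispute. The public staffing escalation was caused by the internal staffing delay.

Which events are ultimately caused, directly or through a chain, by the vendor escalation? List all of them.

Direct effects: the deadline overrun.
2 steps out: the external budget reversal, the last-minute policy freeze.
3 steps out: the stakeholder reversal.
4 steps out: the hiring dispute.
5 steps out: the initial communication slip.
6 steps out: the external approval dispute, the external deadline overrun.
Not reachable from it: the internal staffing delay, the last-minute deadline freeze, the public staffing escalation.

the deadline overrun, the external approval dispute, the external budget reversal, the external deadline overrun, the hiring dispute, the initial communication slip, the last-minute policy freeze, the stakeholder reversal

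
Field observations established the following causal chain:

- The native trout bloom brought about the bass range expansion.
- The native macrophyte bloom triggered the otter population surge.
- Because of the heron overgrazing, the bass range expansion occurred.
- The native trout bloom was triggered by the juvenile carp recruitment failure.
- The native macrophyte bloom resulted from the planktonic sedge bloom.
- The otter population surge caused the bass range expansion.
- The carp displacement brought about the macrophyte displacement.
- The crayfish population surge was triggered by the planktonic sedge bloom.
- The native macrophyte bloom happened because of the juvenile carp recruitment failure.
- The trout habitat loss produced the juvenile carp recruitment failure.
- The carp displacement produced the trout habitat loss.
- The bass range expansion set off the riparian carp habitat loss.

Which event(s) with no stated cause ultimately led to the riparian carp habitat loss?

Tracing upstream from the riparian carp habitat loss: the riparian carp habitat loss ← the bass range expansion ← the native trout bloom ← the juvenile carp recruitment failure ← the trout habitat loss ← the carp displacement.
A separate upstream branch: the riparian carp habitat loss ← the bass range expansion ← the otter population surge ← the native macrophyte bloom ← the planktonic sedge bloom.
A separate upstream branch: the riparian carp habitat loss ← the bass range expansion ← the heron overgrazing.
Each of those chain origins has no stated cause.

the carp displacement, the heron overgrazing, the planktonic sedge bloom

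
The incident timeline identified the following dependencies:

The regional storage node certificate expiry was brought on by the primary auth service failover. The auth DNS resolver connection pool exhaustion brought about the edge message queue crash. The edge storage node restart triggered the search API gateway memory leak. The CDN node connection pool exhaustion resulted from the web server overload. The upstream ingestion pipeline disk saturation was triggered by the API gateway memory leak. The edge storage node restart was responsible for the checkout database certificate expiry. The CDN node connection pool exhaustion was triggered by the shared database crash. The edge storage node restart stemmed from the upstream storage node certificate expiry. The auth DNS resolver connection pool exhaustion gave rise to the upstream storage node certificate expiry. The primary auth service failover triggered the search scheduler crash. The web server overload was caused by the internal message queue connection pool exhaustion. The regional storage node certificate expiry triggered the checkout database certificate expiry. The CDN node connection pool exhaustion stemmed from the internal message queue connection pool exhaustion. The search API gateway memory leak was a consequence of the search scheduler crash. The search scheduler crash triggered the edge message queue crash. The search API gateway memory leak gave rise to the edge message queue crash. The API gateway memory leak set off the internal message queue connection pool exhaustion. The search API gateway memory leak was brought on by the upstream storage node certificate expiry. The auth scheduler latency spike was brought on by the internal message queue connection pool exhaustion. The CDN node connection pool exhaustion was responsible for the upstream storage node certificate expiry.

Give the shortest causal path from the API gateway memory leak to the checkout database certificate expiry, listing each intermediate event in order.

the API gateway memory leak → the internal message queue connection pool exhaustion → the CDN node connection pool exhaustion → the upstream storage node certificate expiry → the edge storage node restart → the checkout database certificate expiry

the API gateway memory leak → the internal message queue connection pool exhaustion
the internal message queue connection pool exhaustion → the CDN node connection pool exhaustion
the CDN node connection pool exhaustion → the upstream storage node certificate expiry
the upstream storage node certificate expiry → the edge storage node restart
the edge storage node restart → the checkout database certificate expiry
Length: 5 steps.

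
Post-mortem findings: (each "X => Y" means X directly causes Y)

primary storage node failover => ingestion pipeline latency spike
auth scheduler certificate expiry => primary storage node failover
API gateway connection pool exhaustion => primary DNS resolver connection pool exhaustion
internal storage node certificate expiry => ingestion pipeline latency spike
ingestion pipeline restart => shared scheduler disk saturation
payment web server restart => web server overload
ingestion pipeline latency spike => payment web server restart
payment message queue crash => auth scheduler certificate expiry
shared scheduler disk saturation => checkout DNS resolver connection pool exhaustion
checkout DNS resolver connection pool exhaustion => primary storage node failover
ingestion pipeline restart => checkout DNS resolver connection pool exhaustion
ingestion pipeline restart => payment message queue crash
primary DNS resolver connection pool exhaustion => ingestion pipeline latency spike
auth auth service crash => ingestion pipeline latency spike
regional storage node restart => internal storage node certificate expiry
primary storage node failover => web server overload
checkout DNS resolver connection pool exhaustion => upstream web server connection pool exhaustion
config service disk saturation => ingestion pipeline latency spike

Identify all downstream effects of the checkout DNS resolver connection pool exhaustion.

Direct effects: the upstream web server connection pool exhaustion, the primary storage node failover.
2 steps out: the ingestion pipeline latency spike, the web server overload.
3 steps out: the payment web server restart.
Not reachable from it: the API gateway connection pool exhaustion, the regional storage node restart, the ingestion pipeline restart, the shared scheduler disk saturation, the primary DNS resolver connection pool exhaustion, the auth auth service crash, the payment message queue crash, the auth scheduler certificate expiry, the internal storage node certificate expiry, the config service disk saturation.

the ingestion pipeline latency spike, the payment web server restart, the primary storage node failover, the upstream web server connection pool exhaustion, the web server overload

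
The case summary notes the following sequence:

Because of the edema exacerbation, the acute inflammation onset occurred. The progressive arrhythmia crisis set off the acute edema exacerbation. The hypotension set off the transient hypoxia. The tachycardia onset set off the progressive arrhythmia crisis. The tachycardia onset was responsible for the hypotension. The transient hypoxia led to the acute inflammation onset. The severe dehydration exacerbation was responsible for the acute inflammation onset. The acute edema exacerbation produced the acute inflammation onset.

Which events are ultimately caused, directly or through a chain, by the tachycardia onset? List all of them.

Direct effects: the progressive arrhythmia crisis, the hypotension.
2 steps out: the transient hypoxia, the acute edema exacerbation.
3 steps out: the acute inflammation onset.
Not reachable from it: the edema exacerbation, the severe dehydration exacerbation.

the acute edema exacerbation, the acute inflammation onset, the hypotension, the progressive arrhythmia crisis, the transient hypoxia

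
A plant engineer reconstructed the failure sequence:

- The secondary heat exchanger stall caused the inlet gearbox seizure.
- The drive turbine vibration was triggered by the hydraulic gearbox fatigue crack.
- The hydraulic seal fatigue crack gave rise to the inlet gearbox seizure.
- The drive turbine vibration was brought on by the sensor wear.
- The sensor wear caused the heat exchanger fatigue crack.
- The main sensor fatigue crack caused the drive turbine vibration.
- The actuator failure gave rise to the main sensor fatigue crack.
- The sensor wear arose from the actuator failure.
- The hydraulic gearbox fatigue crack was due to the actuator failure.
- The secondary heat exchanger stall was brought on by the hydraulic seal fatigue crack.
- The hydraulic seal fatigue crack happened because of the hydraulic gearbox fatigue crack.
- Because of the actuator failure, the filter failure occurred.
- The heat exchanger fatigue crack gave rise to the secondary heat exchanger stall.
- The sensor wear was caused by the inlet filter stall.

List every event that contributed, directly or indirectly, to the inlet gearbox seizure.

the actuator failure, the heat exchanger fatigue crack, the hydraulic gearbox fatigue crack, the hydraulic seal fatigue crack, the inlet filter stall, the secondary heat exchanger stall, the sensor wear

Immediate causes of the inlet gearbox seizure: the hydraulic seal fatigue crack, the secondary heat exchanger stall.
Further upstream: the actuator failure, the hydraulic gearbox fatigue crack, the sensor wear, the heat exchanger fatigue crack, the inlet filter stall.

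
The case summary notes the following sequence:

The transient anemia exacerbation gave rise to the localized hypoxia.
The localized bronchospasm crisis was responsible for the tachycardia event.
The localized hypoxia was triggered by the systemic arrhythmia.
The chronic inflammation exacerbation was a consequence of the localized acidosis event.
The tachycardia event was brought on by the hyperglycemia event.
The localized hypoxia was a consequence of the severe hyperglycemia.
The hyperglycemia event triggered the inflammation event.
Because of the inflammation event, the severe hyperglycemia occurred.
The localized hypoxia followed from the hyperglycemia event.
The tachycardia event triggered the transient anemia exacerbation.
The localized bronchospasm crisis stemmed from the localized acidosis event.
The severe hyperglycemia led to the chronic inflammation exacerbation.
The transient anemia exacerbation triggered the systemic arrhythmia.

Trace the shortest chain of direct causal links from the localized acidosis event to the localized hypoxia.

the localized acidosis event → the localized bronchospasm crisis
the localized bronchospasm crisis → the tachycardia event
the tachycardia event → the transient anemia exacerbation
the transient anemia exacerbation → the localized hypoxia
Length: 4 steps.

the localized acidosis event → the localized bronchospasm crisis → the tachycardia event → the transient anemia exacerbation → the localized hypoxia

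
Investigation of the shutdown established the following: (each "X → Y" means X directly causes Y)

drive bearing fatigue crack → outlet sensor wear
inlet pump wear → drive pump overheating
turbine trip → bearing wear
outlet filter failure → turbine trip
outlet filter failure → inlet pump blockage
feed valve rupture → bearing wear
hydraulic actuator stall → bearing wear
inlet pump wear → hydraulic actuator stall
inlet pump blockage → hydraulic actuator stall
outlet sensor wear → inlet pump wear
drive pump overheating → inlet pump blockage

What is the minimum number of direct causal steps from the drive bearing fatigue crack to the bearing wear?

Shortest chain: the drive bearing fatigue crack → the outlet sensor wear → the inlet pump wear → the hydraulic actuator stall → the bearing wear.

4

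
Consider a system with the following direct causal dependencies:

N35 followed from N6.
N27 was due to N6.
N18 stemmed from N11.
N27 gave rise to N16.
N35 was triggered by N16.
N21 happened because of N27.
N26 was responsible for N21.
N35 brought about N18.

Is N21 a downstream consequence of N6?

There is a causal chain: N6 → N27 → N21.

Yes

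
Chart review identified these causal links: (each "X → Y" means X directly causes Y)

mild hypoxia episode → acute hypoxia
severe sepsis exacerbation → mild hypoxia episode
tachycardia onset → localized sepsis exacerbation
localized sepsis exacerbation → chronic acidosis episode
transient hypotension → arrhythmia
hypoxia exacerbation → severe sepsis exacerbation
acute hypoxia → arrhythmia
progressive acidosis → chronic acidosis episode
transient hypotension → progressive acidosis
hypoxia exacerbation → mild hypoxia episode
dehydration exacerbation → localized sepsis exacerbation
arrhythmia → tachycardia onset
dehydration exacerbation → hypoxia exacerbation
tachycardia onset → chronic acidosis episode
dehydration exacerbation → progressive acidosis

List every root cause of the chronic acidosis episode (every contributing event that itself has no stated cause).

the dehydration exacerbation, the transient hypotension

Tracing upstream from the chronic acidosis episode: the chronic acidosis episode ← the localized sepsis exacerbation ← the dehydration exacerbation.
A separate upstream branch: the chronic acidosis episode ← the progressive acidosis ← the transient hypotension.
Each of those chain origins has no stated cause.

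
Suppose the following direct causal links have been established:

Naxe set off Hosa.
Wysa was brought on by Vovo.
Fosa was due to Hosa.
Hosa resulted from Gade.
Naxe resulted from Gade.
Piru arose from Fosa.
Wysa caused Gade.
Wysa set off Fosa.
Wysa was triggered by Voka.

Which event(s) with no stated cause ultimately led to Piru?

Voka, Vovo

Tracing upstream from Piru: Piru ← Fosa ← Wysa ← Vovo.
A separate upstream branch: Piru ← Fosa ← Wysa ← Voka.
Each of those chain origins has no stated cause.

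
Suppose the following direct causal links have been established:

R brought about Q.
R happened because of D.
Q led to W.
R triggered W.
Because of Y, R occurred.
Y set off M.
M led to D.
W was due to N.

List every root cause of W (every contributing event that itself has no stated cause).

Tracing upstream from W: W ← R ← Y.
A separate upstream branch: W ← N.
Each of those chain origins has no stated cause.

N, Y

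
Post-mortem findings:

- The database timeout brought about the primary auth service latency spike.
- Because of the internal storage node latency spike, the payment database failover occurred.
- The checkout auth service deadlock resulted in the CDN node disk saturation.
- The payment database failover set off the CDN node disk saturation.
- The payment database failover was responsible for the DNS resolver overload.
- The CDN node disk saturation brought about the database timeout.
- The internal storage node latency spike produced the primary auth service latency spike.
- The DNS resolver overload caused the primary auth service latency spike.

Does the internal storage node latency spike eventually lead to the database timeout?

There is a causal chain: the internal storage node latency spike → the payment database failover → the CDN node disk saturation → the database timeout.

Yes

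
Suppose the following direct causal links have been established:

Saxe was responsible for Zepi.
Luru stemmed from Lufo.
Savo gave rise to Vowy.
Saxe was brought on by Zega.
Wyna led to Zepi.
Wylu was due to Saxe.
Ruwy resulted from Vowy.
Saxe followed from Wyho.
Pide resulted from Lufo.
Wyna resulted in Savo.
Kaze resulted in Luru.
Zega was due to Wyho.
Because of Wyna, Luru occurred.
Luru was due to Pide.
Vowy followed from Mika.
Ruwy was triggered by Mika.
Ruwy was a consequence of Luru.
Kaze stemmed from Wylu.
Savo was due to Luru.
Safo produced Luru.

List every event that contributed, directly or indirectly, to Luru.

Kaze, Lufo, Pide, Safo, Saxe, Wyho, Wylu, Wyna, Zega

Immediate causes of Luru: Safo, Lufo, Wyna, Kaze, Pide.
Further upstream: Wyho, Zega, Saxe, Wylu.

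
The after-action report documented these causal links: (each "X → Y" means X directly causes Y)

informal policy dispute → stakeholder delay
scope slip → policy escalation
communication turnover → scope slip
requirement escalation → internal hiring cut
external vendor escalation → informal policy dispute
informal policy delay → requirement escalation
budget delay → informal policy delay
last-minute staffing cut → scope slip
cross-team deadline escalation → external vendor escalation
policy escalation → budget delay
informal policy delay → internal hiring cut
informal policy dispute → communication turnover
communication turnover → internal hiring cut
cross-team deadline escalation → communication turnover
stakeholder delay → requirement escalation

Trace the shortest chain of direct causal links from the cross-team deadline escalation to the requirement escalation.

the cross-team deadline escalation → the external vendor escalation
the external vendor escalation → the informal policy dispute
the informal policy dispute → the stakeholder delay
the stakeholder delay → the requirement escalation
Length: 4 steps.

the cross-team deadline escalation → the external vendor escalation → the informal policy dispute → the stakeholder delay → the requirement escalation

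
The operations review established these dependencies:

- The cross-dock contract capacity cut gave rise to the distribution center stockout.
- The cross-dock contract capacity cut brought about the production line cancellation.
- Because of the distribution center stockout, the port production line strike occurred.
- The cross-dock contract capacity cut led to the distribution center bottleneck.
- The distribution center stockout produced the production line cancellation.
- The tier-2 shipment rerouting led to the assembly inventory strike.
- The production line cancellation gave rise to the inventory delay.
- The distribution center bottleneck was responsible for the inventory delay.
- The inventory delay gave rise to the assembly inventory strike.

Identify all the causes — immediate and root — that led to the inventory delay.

Immediate causes of the inventory delay: the distribution center bottleneck, the production line cancellation.
Further upstream: the cross-dock contract capacity cut, the distribution center stockout.

the cross-dock contract capacity cut, the distribution center bottleneck, the distribution center stockout, the production line cancellation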